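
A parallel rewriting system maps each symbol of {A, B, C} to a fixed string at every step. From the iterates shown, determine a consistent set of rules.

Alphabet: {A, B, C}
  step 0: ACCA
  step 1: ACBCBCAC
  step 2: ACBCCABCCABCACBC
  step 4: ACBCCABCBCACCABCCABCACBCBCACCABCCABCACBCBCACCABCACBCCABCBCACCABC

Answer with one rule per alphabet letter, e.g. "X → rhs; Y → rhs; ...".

  step 1 ⇒ step 2: ACBCBCAC ⇒ AC·BC·CA·BC·CA·BC·AC·BC
    A ↦ AC
    B ↦ CA
    C ↦ BC

A->AC, B->CA, C->BC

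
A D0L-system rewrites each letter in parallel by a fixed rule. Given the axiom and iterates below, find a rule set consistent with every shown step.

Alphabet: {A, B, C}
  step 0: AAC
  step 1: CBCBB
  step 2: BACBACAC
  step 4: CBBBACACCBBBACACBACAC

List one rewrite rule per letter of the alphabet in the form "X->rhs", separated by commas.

  step 1 ⇒ step 2: CBCBB ⇒ B·AC·B·AC·AC
    B ↦ AC
    C ↦ B
  step 0 ⇒ step 1: AAC ⇒ CB·CB·B
    A ↦ CB

A->CB, B->AC, C->B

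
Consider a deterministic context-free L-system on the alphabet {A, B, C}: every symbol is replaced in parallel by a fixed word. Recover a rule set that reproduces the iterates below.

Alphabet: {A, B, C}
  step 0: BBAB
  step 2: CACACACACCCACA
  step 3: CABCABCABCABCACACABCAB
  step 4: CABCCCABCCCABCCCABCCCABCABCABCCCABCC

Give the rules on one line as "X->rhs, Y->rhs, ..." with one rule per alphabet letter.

A->B, B->CC, C->CA

  step 3 ⇒ step 4: CABCABCABCABCACACABCAB ⇒ CA·B·CC·CA·B·CC·CA·B·CC·CA·B·CC·CA·B·CA·B·CA·B·CC·CA·B·CC
    A ↦ B
    B ↦ CC
    C ↦ CA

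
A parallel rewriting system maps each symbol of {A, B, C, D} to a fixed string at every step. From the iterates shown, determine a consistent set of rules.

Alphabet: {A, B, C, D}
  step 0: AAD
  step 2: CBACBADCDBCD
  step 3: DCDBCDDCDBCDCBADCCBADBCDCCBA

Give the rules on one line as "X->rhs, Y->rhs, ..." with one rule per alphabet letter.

A->D, B->DBC, C->DC, D->CBA

  step 2 ⇒ step 3: CBACBADCDBCD ⇒ DC·DBC·D·DC·DBC·D·CBA·DC·CBA·DBC·DC·CBA
    A ↦ D
    B ↦ DBC
    C ↦ DC
    D ↦ CBA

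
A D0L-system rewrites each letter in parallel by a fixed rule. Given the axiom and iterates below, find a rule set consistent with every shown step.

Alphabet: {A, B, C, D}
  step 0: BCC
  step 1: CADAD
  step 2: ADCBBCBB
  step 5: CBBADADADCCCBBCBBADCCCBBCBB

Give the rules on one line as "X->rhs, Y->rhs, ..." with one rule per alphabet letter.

  step 1 ⇒ step 2: CADAD ⇒ AD·C·BB·C·BB
    A ↦ C
    C ↦ AD
    D ↦ BB
  step 0 ⇒ step 1: BCC ⇒ C·AD·AD
    B ↦ C

A->C, B->C, C->AD, D->BB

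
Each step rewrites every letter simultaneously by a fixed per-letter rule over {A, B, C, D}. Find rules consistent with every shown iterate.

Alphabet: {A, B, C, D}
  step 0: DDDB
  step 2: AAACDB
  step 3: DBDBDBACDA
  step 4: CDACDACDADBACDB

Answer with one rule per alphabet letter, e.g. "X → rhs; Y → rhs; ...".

  step 3 ⇒ step 4: DBDBDBACDA ⇒ C·DA·C·DA·C·DA·DB·A·C·DB
    A ↦ DB
    B ↦ DA
    C ↦ A
    D ↦ C

A->DB, B->DA, C->A, D->C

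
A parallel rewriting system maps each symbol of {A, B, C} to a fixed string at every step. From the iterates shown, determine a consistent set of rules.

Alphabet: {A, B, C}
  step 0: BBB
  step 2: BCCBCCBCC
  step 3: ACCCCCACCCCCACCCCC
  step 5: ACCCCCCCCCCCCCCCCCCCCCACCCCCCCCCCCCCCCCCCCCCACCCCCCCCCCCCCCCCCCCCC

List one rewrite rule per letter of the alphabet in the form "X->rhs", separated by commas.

A->B, B->AC, C->CC

  step 2 ⇒ step 3: BCCBCCBCC ⇒ AC·CC·CC·AC·CC·CC·AC·CC·CC
    B ↦ AC
    C ↦ CC
    A ↦ B  (constrained at step 3)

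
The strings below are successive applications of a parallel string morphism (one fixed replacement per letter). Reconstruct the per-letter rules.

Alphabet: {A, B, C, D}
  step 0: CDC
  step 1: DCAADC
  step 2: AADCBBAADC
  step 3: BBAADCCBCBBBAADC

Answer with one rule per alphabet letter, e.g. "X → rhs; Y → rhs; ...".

A->B, B->CB, C->DC, D->AA

  step 2 ⇒ step 3: AADCBBAADC ⇒ B·B·AA·DC·CB·CB·B·B·AA·DC
    A ↦ B
    B ↦ CB
    C ↦ DC
    D ↦ AA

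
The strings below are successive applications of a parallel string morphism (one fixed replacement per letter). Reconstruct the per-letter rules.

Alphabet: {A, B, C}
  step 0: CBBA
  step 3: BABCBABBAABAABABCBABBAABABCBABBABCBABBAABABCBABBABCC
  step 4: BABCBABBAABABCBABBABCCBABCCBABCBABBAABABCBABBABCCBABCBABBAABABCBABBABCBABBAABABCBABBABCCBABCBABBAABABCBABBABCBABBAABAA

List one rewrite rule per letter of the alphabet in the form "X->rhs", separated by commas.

  step 3 ⇒ step 4: BABCBABBAABAABABCBABBAABABCBABBABCBABBAABABCBABBABCC ⇒ BAB·C·BAB·BAA·BAB·C·BAB·BAB·C·C·BAB·C·C·BAB·C·BAB·BAA·BAB·C·BAB·BAB·C·C·BAB·C·BAB·BAA·BAB·C·BAB·BAB·C·BAB·BAA·BAB·C·BAB·BAB·C·C·BAB·C·BAB·BAA·BAB·C·BAB·BAB·C·BAB·BAA·BAA
    A ↦ C
    B ↦ BAB
    C ↦ BAA

A->C, B->BAB, C->BAA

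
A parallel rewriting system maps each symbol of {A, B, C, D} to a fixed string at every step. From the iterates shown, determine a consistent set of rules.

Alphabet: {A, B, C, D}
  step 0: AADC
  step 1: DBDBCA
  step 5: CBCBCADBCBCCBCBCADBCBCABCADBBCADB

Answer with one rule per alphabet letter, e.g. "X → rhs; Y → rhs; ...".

  step 0 ⇒ step 1: AADC ⇒ DB·DB·C·A
    A ↦ DB
    C ↦ A
    D ↦ C
    B ↦ BC  (constrained at step 1)

A->DB, B->BC, C->A, D->C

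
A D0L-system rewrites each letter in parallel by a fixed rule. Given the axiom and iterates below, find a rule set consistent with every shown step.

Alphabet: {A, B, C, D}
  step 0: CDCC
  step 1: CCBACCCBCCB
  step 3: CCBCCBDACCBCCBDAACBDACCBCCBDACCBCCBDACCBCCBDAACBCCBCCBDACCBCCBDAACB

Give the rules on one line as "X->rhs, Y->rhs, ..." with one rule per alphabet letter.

A->B, B->DA, C->CCB, D->AC

  step 0 ⇒ step 1: CDCC ⇒ CCB·AC·CCB·CCB
    C ↦ CCB
    D ↦ AC
    A ↦ B  (constrained at step 1)
    B ↦ DA  (constrained at step 1)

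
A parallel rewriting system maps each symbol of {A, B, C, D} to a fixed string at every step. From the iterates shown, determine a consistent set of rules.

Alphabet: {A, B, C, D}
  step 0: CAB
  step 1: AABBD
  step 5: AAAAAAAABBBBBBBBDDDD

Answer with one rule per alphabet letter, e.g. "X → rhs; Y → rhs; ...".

  step 0 ⇒ step 1: CAB ⇒ AA·BB·D
    A ↦ BB
    B ↦ D
    C ↦ AA
    D ↦ C  (constrained at step 1)

A->BB, B->D, C->AA, D->C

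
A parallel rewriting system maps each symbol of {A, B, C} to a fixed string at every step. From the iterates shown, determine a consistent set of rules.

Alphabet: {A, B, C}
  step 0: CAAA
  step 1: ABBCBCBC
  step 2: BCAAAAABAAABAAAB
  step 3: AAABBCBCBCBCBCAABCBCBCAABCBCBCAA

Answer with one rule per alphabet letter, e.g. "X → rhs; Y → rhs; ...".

  step 2 ⇒ step 3: BCAAAAABAAABAAAB ⇒ AA·AB·BC·BC·BC·BC·BC·AA·BC·BC·BC·AA·BC·BC·BC·AA
    A ↦ BC
    B ↦ AA
    C ↦ AB

A->BC, B->AA, C->AB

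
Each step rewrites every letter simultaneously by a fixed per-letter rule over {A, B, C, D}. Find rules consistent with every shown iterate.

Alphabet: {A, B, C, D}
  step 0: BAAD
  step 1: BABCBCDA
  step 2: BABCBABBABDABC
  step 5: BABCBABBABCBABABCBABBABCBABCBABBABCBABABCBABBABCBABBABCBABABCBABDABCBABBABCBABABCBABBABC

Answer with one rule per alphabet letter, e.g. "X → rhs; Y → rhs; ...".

A->BC, B->BA, C->B, D->DA

  step 1 ⇒ step 2: BABCBCDA ⇒ BA·BC·BA·B·BA·B·DA·BC
    A ↦ BC
    B ↦ BA
    C ↦ B
    D ↦ DA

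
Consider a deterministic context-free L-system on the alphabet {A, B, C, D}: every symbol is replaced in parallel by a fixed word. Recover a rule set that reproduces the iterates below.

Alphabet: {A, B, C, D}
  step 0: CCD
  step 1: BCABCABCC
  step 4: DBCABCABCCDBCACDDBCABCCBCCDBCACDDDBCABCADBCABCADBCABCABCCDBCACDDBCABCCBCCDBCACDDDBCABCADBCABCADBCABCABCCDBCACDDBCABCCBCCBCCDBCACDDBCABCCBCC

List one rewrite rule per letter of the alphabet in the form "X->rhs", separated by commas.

A->CDD, B->D, C->BCA, D->BCC

  step 0 ⇒ step 1: CCD ⇒ BCA·BCA·BCC
    C ↦ BCA
    D ↦ BCC
    A ↦ CDD  (constrained at step 1)
    B ↦ D  (constrained at step 1)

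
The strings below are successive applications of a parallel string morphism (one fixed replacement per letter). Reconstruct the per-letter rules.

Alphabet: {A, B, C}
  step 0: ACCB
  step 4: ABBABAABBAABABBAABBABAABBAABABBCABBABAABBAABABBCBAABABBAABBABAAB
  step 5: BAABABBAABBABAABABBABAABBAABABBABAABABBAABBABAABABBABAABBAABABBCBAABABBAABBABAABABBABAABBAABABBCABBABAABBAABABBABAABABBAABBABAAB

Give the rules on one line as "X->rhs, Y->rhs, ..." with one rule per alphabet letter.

A->BA, B->AB, C->BC

  step 4 ⇒ step 5: ABBABAABBAABABBAABBABAABBAABABBCABBABAABBAABABBCBAABABBAABBABAAB ⇒ BA·AB·AB·BA·AB·BA·BA·AB·AB·BA·BA·AB·BA·AB·AB·BA·BA·AB·AB·BA·AB·BA·BA·AB·AB·BA·BA·AB·BA·AB·AB·BC·BA·AB·AB·BA·AB·BA·BA·AB·AB·BA·BA·AB·BA·AB·AB·BC·AB·BA·BA·AB·BA·AB·AB·BA·BA·AB·AB·BA·AB·BA·BA·AB
    A ↦ BA
    B ↦ AB
    C ↦ BC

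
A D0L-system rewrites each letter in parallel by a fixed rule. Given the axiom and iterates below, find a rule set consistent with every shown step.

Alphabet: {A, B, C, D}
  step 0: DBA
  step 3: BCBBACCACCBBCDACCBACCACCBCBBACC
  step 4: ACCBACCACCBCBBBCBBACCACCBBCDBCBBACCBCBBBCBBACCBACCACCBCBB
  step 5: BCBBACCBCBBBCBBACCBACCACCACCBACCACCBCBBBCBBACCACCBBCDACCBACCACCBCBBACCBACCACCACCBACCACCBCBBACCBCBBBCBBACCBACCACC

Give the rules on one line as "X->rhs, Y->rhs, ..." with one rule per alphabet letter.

  step 4 ⇒ step 5: ACCBACCACCBCBBBCBBACCACCBBCDBCBBACCBCBBBCBBACCBACCACCBCBB ⇒ BC·B·B·ACC·BC·B·B·BC·B·B·ACC·B·ACC·ACC·ACC·B·ACC·ACC·BC·B·B·BC·B·B·ACC·ACC·B·BCD·ACC·B·ACC·ACC·BC·B·B·ACC·B·ACC·ACC·ACC·B·ACC·ACC·BC·B·B·ACC·BC·B·B·BC·B·B·ACC·B·ACC·ACC
    A ↦ BC
    B ↦ ACC
    C ↦ B
    D ↦ BCD

A->BC, B->ACC, C->B, D->BCD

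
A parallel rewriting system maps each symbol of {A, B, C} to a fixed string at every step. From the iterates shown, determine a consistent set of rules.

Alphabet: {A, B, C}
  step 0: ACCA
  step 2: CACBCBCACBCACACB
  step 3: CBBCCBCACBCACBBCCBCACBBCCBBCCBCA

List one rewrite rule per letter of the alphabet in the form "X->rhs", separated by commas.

A->BC, B->CA, C->CB

  step 2 ⇒ step 3: CACBCBCACBCACACB ⇒ CB·BC·CB·CA·CB·CA·CB·BC·CB·CA·CB·BC·CB·BC·CB·CA
    A ↦ BC
    B ↦ CA
    C ↦ CB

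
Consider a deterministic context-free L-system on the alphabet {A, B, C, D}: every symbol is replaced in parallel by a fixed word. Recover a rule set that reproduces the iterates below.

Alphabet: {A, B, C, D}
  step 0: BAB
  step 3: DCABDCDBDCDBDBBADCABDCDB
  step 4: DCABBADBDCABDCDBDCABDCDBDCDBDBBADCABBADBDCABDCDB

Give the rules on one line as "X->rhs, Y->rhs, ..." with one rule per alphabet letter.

A->BA, B->DB, C->AB, D->DC

  step 3 ⇒ step 4: DCABDCDBDCDBDBBADCABDCDB ⇒ DC·AB·BA·DB·DC·AB·DC·DB·DC·AB·DC·DB·DC·DB·DB·BA·DC·AB·BA·DB·DC·AB·DC·DB
    A ↦ BA
    B ↦ DB
    C ↦ AB
    D ↦ DC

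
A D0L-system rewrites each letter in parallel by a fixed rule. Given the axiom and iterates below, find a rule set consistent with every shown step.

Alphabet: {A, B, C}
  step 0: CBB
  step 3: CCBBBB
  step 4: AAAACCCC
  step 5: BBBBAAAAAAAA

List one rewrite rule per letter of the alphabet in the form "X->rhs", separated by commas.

  step 4 ⇒ step 5: AAAACCCC ⇒ B·B·B·B·AA·AA·AA·AA
    A ↦ B
    C ↦ AA
  step 3 ⇒ step 4: CCBBBB ⇒ AA·AA·C·C·C·C
    B ↦ C

A->B, B->C, C->AA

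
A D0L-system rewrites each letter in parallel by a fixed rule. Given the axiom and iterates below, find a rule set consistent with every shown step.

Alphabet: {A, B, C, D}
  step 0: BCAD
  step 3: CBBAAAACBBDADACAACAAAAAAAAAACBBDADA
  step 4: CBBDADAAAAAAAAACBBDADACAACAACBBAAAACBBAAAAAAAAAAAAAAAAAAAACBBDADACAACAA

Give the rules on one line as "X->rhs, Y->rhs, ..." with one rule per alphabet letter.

A->AA, B->DA, C->CBB, D->C

  step 3 ⇒ step 4: CBBAAAACBBDADACAACAAAAAAAAAACBBDADA ⇒ CBB·DA·DA·AA·AA·AA·AA·CBB·DA·DA·C·AA·C·AA·CBB·AA·AA·CBB·AA·AA·AA·AA·AA·AA·AA·AA·AA·AA·CBB·DA·DA·C·AA·C·AA
    A ↦ AA
    B ↦ DA
    C ↦ CBB
    D ↦ C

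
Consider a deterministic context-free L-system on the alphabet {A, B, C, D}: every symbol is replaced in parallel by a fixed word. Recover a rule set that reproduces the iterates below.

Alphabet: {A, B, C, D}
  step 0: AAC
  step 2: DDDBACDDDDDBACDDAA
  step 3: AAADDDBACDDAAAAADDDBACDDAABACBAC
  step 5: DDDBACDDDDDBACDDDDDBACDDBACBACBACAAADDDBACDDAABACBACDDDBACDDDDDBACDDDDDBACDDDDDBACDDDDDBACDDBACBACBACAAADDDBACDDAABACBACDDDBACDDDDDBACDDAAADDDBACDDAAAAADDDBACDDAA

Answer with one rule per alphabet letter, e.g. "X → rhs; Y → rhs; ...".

A->BAC, B->DDD, C->DD, D->A

  step 2 ⇒ step 3: DDDBACDDDDDBACDDAA ⇒ A·A·A·DDD·BAC·DD·A·A·A·A·A·DDD·BAC·DD·A·A·BAC·BAC
    A ↦ BAC
    B ↦ DDD
    C ↦ DD
    D ↦ A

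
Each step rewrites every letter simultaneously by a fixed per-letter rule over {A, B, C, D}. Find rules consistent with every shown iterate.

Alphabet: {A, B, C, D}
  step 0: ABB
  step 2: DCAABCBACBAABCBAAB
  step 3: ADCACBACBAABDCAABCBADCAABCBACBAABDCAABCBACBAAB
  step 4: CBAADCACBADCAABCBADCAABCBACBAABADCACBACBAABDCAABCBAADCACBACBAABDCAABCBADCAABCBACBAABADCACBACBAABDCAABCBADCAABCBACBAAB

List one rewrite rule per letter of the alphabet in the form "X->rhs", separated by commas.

  step 3 ⇒ step 4: ADCACBACBAABDCAABCBADCAABCBACBAABDCAABCBACBAAB ⇒ CBA·A·DCA·CBA·DCA·AB·CBA·DCA·AB·CBA·CBA·AB·A·DCA·CBA·CBA·AB·DCA·AB·CBA·A·DCA·CBA·CBA·AB·DCA·AB·CBA·DCA·AB·CBA·CBA·AB·A·DCA·CBA·CBA·AB·DCA·AB·CBA·DCA·AB·CBA·CBA·AB
    A ↦ CBA
    B ↦ AB
    C ↦ DCA
    D ↦ A

A->CBA, B->AB, C->DCA, D->A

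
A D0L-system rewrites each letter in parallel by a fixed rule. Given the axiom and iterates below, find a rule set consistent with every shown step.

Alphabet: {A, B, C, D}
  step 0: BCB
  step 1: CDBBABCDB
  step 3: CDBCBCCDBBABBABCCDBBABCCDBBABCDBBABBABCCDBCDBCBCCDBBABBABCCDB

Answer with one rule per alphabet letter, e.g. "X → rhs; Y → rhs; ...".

A->CBC, B->CDB, C->BAB, D->C

  step 0 ⇒ step 1: BCB ⇒ CDB·BAB·CDB
    B ↦ CDB
    C ↦ BAB
    A ↦ CBC  (constrained at step 1)
    D ↦ C  (constrained at step 1)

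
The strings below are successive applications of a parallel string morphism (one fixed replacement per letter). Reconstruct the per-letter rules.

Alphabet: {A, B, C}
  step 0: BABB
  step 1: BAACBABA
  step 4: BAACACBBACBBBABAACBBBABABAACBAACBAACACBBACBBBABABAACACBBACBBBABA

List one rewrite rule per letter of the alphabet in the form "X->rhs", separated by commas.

A->AC, B->BA, C->BB

  step 0 ⇒ step 1: BABB ⇒ BA·AC·BA·BA
    A ↦ AC
    B ↦ BA
    C ↦ BB  (constrained at step 1)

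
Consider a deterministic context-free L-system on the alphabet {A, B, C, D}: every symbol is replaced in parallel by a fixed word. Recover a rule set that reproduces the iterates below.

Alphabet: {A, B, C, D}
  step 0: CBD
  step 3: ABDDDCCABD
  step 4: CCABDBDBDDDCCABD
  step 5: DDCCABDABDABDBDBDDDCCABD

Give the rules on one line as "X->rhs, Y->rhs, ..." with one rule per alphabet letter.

  step 4 ⇒ step 5: CCABDBDBDDDCCABD ⇒ D·D·CC·A·BD·A·BD·A·BD·BD·BD·D·D·CC·A·BD
    A ↦ CC
    B ↦ A
    C ↦ D
    D ↦ BD

A->CC, B->A, C->D, D->BD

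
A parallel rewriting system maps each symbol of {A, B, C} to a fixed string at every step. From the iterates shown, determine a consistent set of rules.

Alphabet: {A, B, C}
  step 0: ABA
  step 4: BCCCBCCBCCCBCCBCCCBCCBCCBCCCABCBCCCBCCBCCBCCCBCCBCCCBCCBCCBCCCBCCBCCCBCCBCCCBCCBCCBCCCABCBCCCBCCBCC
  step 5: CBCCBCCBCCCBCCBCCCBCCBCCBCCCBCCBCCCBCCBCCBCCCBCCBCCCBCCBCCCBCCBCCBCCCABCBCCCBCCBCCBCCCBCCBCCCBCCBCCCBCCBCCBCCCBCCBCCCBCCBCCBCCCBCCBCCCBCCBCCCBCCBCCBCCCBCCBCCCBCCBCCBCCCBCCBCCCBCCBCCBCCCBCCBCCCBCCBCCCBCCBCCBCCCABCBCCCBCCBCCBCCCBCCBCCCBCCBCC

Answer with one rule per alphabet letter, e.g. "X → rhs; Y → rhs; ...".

A->CAB, B->C, C->BCC

  step 4 ⇒ step 5: BCCCBCCBCCCBCCBCCCBCCBCCBCCCABCBCCCBCCBCCBCCCBCCBCCCBCCBCCBCCCBCCBCCCBCCBCCCBCCBCCBCCCABCBCCCBCCBCC ⇒ C·BCC·BCC·BCC·C·BCC·BCC·C·BCC·BCC·BCC·C·BCC·BCC·C·BCC·BCC·BCC·C·BCC·BCC·C·BCC·BCC·C·BCC·BCC·BCC·CAB·C·BCC·C·BCC·BCC·BCC·C·BCC·BCC·C·BCC·BCC·C·BCC·BCC·BCC·C·BCC·BCC·C·BCC·BCC·BCC·C·BCC·BCC·C·BCC·BCC·C·BCC·BCC·BCC·C·BCC·BCC·C·BCC·BCC·BCC·C·BCC·BCC·C·BCC·BCC·BCC·C·BCC·BCC·C·BCC·BCC·C·BCC·BCC·BCC·CAB·C·BCC·C·BCC·BCC·BCC·C·BCC·BCC·C·BCC·BCC
    A ↦ CAB
    B ↦ C
    C ↦ BCC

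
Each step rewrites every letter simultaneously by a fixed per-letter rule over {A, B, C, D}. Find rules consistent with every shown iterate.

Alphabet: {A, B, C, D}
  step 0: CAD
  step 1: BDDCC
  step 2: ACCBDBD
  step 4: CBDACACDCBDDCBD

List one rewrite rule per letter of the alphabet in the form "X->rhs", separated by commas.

A->DC, B->A, C->BD, D->C

  step 1 ⇒ step 2: BDDCC ⇒ A·C·C·BD·BD
    B ↦ A
    C ↦ BD
    D ↦ C
  step 0 ⇒ step 1: CAD ⇒ BD·DC·C
    A ↦ DC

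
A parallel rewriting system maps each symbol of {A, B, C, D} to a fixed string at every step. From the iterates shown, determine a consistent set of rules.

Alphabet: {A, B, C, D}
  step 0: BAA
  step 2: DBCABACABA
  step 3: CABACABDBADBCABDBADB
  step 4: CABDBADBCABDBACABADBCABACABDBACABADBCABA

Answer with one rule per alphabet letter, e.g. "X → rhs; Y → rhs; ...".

  step 3 ⇒ step 4: CABACABDBADBCABDBADB ⇒ CAB·DB·A·DB·CAB·DB·A·CAB·A·DB·CAB·A·CAB·DB·A·CAB·A·DB·CAB·A
    A ↦ DB
    B ↦ A
    C ↦ CAB
    D ↦ CAB

A->DB, B->A, C->CAB, D->CAB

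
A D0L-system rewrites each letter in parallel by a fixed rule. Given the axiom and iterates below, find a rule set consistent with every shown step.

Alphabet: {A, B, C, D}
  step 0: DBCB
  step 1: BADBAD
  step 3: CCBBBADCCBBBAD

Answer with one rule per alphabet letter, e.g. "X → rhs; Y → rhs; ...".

A->CC, B->AD, C->B, D->B

  step 0 ⇒ step 1: DBCB ⇒ B·AD·B·AD
    B ↦ AD
    C ↦ B
    D ↦ B
    A ↦ CC  (constrained at step 1)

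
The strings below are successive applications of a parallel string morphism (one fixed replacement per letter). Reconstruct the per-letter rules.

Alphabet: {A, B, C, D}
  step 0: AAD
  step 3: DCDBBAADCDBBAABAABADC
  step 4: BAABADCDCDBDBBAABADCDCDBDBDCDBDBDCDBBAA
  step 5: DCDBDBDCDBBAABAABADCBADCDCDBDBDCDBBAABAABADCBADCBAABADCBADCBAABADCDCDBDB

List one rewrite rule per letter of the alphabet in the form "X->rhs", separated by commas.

  step 4 ⇒ step 5: BAABADCDCDBDBBAABADCDCDBDBDCDBDBDCDBBAA ⇒ DC·DB·DB·DC·DB·BA·A·BA·A·BA·DC·BA·DC·DC·DB·DB·DC·DB·BA·A·BA·A·BA·DC·BA·DC·BA·A·BA·DC·BA·DC·BA·A·BA·DC·DC·DB·DB
    A ↦ DB
    B ↦ DC
    C ↦ A
    D ↦ BA

A->DB, B->DC, C->A, D->BA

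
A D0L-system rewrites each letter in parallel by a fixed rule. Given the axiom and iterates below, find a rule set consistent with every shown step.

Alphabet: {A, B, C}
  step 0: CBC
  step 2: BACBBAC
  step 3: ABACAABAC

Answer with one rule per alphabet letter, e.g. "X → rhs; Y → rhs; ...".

A->B, B->A, C->AC

  step 2 ⇒ step 3: BACBBAC ⇒ A·B·AC·A·A·B·AC
    A ↦ B
    B ↦ A
    C ↦ AC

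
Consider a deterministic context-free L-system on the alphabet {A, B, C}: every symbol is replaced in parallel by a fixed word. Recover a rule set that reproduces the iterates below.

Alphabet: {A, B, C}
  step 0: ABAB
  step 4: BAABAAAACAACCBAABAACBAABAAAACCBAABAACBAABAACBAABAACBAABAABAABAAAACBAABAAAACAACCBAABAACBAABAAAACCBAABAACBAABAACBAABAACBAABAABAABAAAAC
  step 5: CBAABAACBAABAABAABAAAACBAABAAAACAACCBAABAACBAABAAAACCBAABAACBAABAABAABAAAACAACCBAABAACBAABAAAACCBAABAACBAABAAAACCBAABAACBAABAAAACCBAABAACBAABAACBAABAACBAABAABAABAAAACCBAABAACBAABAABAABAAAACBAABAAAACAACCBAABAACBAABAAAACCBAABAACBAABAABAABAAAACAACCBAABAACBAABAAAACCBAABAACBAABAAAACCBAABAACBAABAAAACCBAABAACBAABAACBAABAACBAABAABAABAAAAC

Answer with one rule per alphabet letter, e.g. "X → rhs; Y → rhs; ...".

  step 4 ⇒ step 5: BAABAAAACAACCBAABAACBAABAAAACCBAABAACBAABAACBAABAACBAABAABAABAAAACBAABAAAACAACCBAABAACBAABAAAACCBAABAACBAABAACBAABAACBAABAABAABAAAAC ⇒ C·BAA·BAA·C·BAA·BAA·BAA·BAA·AAC·BAA·BAA·AAC·AAC·C·BAA·BAA·C·BAA·BAA·AAC·C·BAA·BAA·C·BAA·BAA·BAA·BAA·AAC·AAC·C·BAA·BAA·C·BAA·BAA·AAC·C·BAA·BAA·C·BAA·BAA·AAC·C·BAA·BAA·C·BAA·BAA·AAC·C·BAA·BAA·C·BAA·BAA·C·BAA·BAA·C·BAA·BAA·BAA·BAA·AAC·C·BAA·BAA·C·BAA·BAA·BAA·BAA·AAC·BAA·BAA·AAC·AAC·C·BAA·BAA·C·BAA·BAA·AAC·C·BAA·BAA·C·BAA·BAA·BAA·BAA·AAC·AAC·C·BAA·BAA·C·BAA·BAA·AAC·C·BAA·BAA·C·BAA·BAA·AAC·C·BAA·BAA·C·BAA·BAA·AAC·C·BAA·BAA·C·BAA·BAA·C·BAA·BAA·C·BAA·BAA·BAA·BAA·AAC
    A ↦ BAA
    B ↦ C
    C ↦ AAC

A->BAA, B->C, C->AAC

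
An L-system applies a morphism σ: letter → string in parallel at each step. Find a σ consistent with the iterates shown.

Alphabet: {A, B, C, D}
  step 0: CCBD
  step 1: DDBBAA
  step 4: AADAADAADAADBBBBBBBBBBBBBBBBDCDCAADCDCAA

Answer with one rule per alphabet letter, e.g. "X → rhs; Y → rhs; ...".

A->DC, B->BB, C->D, D->AA

  step 0 ⇒ step 1: CCBD ⇒ D·D·BB·AA
    B ↦ BB
    C ↦ D
    D ↦ AA
    A ↦ DC  (constrained at step 1)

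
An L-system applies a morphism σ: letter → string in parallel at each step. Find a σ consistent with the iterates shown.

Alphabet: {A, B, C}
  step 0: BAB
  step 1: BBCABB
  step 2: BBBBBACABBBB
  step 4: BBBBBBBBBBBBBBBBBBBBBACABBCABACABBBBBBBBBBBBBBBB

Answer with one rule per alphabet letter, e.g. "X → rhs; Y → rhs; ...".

  step 1 ⇒ step 2: BBCABB ⇒ BB·BB·BA·CA·BB·BB
    A ↦ CA
    B ↦ BB
    C ↦ BA

A->CA, B->BB, C->BA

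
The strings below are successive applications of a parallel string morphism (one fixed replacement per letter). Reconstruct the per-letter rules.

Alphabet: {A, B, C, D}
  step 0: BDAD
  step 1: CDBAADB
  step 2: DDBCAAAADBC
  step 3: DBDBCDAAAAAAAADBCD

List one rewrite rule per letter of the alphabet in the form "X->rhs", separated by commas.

  step 2 ⇒ step 3: DDBCAAAADBC ⇒ DB·DB·C·D·AA·AA·AA·AA·DB·C·D
    A ↦ AA
    B ↦ C
    C ↦ D
    D ↦ DB

A->AA, B->C, C->D, D->DB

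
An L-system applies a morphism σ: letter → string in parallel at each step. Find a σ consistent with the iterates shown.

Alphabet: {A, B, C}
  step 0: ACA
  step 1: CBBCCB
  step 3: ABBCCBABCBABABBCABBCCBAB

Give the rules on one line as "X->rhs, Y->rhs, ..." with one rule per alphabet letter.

A->CB, B->AB, C->BC

  step 0 ⇒ step 1: ACA ⇒ CB·BC·CB
    A ↦ CB
    C ↦ BC
    B ↦ AB  (constrained at step 1)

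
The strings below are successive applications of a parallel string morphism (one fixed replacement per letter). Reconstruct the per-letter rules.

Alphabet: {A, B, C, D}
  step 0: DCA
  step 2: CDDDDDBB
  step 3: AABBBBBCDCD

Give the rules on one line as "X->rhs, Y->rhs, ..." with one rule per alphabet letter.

  step 2 ⇒ step 3: CDDDDDBB ⇒ AA·B·B·B·B·B·CD·CD
    B ↦ CD
    C ↦ AA
    D ↦ B
    A ↦ DD  (constrained at step 0)

A->DD, B->CD, C->AA, D->B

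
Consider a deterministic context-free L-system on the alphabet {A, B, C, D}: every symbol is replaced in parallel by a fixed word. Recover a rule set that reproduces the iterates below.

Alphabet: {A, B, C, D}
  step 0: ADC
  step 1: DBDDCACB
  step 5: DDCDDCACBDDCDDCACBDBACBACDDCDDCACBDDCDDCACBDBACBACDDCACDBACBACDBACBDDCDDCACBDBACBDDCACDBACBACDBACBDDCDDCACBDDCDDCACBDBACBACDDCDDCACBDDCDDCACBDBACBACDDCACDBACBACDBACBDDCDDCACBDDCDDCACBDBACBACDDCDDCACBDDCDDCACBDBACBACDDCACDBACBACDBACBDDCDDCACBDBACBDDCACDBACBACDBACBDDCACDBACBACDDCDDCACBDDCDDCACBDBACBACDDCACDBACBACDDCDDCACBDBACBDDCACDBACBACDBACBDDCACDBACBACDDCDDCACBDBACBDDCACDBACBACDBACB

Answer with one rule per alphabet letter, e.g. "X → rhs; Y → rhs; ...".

A->DB, B->AC, C->ACB, D->DDC

  step 0 ⇒ step 1: ADC ⇒ DB·DDC·ACB
    A ↦ DB
    C ↦ ACB
    D ↦ DDC
    B ↦ AC  (constrained at step 1)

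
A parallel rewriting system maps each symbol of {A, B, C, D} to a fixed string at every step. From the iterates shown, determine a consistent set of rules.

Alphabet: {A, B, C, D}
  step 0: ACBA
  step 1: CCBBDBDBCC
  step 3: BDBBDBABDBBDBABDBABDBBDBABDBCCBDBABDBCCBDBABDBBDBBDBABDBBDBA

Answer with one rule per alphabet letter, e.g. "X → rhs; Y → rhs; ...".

  step 0 ⇒ step 1: ACBA ⇒ CC·BBD·BDB·CC
    A ↦ CC
    B ↦ BDB
    C ↦ BBD
    D ↦ A  (constrained at step 1)

A->CC, B->BDB, C->BBD, D->A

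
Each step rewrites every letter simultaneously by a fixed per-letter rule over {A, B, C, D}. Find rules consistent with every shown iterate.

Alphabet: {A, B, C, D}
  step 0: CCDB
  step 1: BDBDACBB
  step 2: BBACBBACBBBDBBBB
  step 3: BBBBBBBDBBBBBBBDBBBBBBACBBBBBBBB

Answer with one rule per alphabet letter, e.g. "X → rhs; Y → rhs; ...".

A->BB, B->BB, C->BD, D->AC

  step 2 ⇒ step 3: BBACBBACBBBDBBBB ⇒ BB·BB·BB·BD·BB·BB·BB·BD·BB·BB·BB·AC·BB·BB·BB·BB
    A ↦ BB
    B ↦ BB
    C ↦ BD
    D ↦ AC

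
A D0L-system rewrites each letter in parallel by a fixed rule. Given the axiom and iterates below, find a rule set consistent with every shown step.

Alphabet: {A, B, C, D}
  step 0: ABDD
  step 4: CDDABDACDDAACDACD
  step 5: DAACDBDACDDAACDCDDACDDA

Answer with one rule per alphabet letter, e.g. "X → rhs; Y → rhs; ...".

  step 4 ⇒ step 5: CDDABDACDDAACDACD ⇒ D·A·A·CD·BD·A·CD·D·A·A·CD·CD·D·A·CD·D·A
    A ↦ CD
    B ↦ BD
    C ↦ D
    D ↦ A

A->CD, B->BD, C->D, D->A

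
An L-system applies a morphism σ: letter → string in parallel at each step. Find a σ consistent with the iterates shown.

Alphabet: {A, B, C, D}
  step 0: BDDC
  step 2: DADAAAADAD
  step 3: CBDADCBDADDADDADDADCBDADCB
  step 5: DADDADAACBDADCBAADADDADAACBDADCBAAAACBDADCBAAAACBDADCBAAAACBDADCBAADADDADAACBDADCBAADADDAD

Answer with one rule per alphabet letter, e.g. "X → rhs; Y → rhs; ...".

  step 2 ⇒ step 3: DADAAAADAD ⇒ CB·DAD·CB·DAD·DAD·DAD·DAD·CB·DAD·CB
    A ↦ DAD
    D ↦ CB
    B ↦ A  (constrained at step 0)
    C ↦ A  (constrained at step 0)

A->DAD, B->A, C->A, D->CB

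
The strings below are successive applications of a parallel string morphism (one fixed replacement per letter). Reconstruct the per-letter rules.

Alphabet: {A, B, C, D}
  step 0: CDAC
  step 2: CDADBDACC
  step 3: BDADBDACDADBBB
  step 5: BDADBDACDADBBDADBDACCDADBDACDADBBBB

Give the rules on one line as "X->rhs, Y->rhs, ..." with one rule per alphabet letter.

A->DB, B->C, C->B, D->DA

  step 2 ⇒ step 3: CDADBDACC ⇒ B·DA·DB·DA·C·DA·DB·B·B
    A ↦ DB
    B ↦ C
    C ↦ B
    D ↦ DA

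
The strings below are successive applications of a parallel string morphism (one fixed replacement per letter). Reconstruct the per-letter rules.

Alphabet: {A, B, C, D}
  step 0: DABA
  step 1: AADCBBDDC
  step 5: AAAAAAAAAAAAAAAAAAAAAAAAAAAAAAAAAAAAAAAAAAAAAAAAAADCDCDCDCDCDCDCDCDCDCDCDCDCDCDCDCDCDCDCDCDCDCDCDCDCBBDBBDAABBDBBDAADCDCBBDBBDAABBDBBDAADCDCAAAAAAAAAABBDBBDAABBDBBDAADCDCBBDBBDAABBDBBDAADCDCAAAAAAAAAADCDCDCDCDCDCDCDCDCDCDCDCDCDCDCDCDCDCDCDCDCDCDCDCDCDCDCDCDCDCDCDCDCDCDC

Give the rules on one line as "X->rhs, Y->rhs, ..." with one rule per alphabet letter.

  step 0 ⇒ step 1: DABA ⇒ AA·DC·BBD·DC
    A ↦ DC
    B ↦ BBD
    D ↦ AA
    C ↦ AAA  (constrained at step 1)

A->DC, B->BBD, C->AAA, D->AA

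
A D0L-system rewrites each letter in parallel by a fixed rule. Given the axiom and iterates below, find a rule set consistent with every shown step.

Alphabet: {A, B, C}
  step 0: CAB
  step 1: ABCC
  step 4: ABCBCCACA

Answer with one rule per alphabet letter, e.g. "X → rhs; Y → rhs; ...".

  step 0 ⇒ step 1: CAB ⇒ A·BC·C
    A ↦ BC
    B ↦ C
    C ↦ A

A->BC, B->C, C->A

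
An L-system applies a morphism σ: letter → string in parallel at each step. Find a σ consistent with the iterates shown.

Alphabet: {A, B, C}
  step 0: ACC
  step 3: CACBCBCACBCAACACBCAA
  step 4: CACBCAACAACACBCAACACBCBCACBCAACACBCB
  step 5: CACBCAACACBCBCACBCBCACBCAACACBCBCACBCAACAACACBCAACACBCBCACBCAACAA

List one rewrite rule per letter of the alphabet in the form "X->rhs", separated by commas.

  step 4 ⇒ step 5: CACBCAACAACACBCAACACBCBCACBCAACACBCB ⇒ CA·CB·CA·A·CA·CB·CB·CA·CB·CB·CA·CB·CA·A·CA·CB·CB·CA·CB·CA·A·CA·A·CA·CB·CA·A·CA·CB·CB·CA·CB·CA·A·CA·A
    A ↦ CB
    B ↦ A
    C ↦ CA

A->CB, B->A, C->CA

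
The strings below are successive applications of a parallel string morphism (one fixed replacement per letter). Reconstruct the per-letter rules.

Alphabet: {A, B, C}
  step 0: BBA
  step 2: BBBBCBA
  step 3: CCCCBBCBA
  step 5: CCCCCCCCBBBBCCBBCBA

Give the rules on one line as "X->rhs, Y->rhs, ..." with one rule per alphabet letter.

A->BA, B->C, C->BB

  step 2 ⇒ step 3: BBBBCBA ⇒ C·C·C·C·BB·C·BA
    A ↦ BA
    B ↦ C
    C ↦ BB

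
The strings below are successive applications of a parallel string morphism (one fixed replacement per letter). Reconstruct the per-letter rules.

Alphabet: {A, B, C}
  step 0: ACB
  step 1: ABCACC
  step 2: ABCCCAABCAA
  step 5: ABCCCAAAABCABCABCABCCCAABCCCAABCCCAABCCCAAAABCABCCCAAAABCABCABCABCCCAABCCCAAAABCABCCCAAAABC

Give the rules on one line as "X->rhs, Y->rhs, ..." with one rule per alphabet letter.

  step 1 ⇒ step 2: ABCACC ⇒ ABC·CC·A·ABC·A·A
    A ↦ ABC
    B ↦ CC
    C ↦ A

A->ABC, B->CC, C->A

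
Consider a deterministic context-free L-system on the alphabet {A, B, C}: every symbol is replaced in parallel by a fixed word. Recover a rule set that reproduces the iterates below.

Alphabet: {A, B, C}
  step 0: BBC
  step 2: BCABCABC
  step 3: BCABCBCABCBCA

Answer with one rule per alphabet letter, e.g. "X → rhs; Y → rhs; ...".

A->BC, B->BC, C->A

  step 2 ⇒ step 3: BCABCABC ⇒ BC·A·BC·BC·A·BC·BC·A
    A ↦ BC
    B ↦ BC
    C ↦ A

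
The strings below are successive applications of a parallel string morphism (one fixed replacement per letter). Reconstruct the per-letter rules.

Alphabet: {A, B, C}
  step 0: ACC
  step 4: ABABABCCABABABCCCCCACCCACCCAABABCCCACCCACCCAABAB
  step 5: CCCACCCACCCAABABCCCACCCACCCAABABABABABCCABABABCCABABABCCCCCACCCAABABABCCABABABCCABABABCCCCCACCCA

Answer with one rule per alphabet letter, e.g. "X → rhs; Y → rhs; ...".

  step 4 ⇒ step 5: ABABABCCABABABCCCCCACCCACCCAABABCCCACCCACCCAABAB ⇒ CC·CA·CC·CA·CC·CA·AB·AB·CC·CA·CC·CA·CC·CA·AB·AB·AB·AB·AB·CC·AB·AB·AB·CC·AB·AB·AB·CC·CC·CA·CC·CA·AB·AB·AB·CC·AB·AB·AB·CC·AB·AB·AB·CC·CC·CA·CC·CA
    A ↦ CC
    B ↦ CA
    C ↦ AB

A->CC, B->CA, C->AB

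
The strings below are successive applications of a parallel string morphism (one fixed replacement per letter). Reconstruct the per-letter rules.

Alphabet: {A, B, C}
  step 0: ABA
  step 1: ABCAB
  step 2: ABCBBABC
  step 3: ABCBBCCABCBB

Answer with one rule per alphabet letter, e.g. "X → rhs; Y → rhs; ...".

A->AB, B->C, C->BB

  step 2 ⇒ step 3: ABCBBABC ⇒ AB·C·BB·C·C·AB·C·BB
    A ↦ AB
    B ↦ C
    C ↦ BB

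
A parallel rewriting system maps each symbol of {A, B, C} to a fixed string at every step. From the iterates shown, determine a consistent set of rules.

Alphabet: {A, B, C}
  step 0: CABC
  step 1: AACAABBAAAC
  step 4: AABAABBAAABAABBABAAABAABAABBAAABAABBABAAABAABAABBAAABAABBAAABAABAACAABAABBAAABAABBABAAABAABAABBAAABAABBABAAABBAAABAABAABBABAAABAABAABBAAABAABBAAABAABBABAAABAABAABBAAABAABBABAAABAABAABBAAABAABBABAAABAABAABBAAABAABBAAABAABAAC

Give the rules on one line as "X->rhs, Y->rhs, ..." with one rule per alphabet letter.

  step 0 ⇒ step 1: CABC ⇒ AAC·AAB·BA·AAC
    A ↦ AAB
    B ↦ BA
    C ↦ AAC

A->AAB, B->BA, C->AAC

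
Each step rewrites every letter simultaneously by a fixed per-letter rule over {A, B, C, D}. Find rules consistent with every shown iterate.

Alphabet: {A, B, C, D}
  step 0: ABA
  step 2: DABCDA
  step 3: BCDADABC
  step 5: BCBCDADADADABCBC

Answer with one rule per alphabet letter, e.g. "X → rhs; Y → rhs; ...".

A->C, B->DA, C->DA, D->B

  step 2 ⇒ step 3: DABCDA ⇒ B·C·DA·DA·B·C
    A ↦ C
    B ↦ DA
    C ↦ DA
    D ↦ B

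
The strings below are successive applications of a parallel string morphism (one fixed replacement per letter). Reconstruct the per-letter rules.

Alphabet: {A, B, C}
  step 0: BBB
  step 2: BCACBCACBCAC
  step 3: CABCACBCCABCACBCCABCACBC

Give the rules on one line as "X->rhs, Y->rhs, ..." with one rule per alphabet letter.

  step 2 ⇒ step 3: BCACBCACBCAC ⇒ CA·BC·AC·BC·CA·BC·AC·BC·CA·BC·AC·BC
    A ↦ AC
    B ↦ CA
    C ↦ BC

A->AC, B->CA, C->BC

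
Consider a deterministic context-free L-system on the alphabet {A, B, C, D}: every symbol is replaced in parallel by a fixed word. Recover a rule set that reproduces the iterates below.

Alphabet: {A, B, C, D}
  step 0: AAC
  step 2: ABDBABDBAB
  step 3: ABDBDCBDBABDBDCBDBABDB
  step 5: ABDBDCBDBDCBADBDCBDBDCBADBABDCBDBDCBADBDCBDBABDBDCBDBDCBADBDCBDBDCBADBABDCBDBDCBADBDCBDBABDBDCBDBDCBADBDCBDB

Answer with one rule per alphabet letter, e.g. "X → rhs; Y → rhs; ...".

A->AB, B->DB, C->A, D->DCB

  step 2 ⇒ step 3: ABDBABDBAB ⇒ AB·DB·DCB·DB·AB·DB·DCB·DB·AB·DB
    A ↦ AB
    B ↦ DB
    D ↦ DCB
    C ↦ A  (constrained at step 0)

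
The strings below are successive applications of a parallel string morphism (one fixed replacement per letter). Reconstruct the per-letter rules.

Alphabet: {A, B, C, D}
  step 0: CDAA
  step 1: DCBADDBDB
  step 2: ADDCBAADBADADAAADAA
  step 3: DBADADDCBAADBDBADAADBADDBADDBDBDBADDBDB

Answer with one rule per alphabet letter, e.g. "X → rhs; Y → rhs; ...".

A->DB, B->AA, C->DCB, D->AD

  step 2 ⇒ step 3: ADDCBAADBADADAAADAA ⇒ DB·AD·AD·DCB·AA·DB·DB·AD·AA·DB·AD·DB·AD·DB·DB·DB·AD·DB·DB
    A ↦ DB
    B ↦ AA
    C ↦ DCB
    D ↦ AD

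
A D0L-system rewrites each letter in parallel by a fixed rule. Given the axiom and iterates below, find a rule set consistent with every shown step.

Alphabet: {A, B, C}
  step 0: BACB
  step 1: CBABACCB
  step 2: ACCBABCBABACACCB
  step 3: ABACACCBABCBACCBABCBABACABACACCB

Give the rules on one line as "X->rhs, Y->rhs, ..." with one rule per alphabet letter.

A->AB, B->CB, C->AC

  step 2 ⇒ step 3: ACCBABCBABACACCB ⇒ AB·AC·AC·CB·AB·CB·AC·CB·AB·CB·AB·AC·AB·AC·AC·CB
    A ↦ AB
    B ↦ CB
    C ↦ AC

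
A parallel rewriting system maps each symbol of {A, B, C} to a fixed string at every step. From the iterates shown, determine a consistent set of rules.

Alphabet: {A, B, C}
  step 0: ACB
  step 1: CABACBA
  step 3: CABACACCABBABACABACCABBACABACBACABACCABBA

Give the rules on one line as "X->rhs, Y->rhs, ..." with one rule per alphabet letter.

A->CAB, B->BA, C->AC

  step 0 ⇒ step 1: ACB ⇒ CAB·AC·BA
    A ↦ CAB
    B ↦ BA
    C ↦ AC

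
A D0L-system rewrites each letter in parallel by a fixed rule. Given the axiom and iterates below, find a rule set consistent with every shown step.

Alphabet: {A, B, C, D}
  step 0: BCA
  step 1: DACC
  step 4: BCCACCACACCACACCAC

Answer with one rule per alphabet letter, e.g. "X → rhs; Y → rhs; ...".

  step 0 ⇒ step 1: BCA ⇒ D·AC·C
    A ↦ C
    B ↦ D
    C ↦ AC
    D ↦ BC  (constrained at step 1)

A->C, B->D, C->AC, D->BC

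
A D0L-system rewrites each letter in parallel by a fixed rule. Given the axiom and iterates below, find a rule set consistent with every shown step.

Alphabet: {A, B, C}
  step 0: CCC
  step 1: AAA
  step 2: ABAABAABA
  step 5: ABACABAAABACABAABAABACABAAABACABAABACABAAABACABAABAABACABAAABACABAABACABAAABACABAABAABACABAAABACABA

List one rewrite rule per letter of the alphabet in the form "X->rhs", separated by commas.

  step 1 ⇒ step 2: AAA ⇒ ABA·ABA·ABA
    A ↦ ABA
    B ↦ C  (constrained at step 2)
  step 0 ⇒ step 1: CCC ⇒ A·A·A
    C ↦ A

A->ABA, B->C, C->A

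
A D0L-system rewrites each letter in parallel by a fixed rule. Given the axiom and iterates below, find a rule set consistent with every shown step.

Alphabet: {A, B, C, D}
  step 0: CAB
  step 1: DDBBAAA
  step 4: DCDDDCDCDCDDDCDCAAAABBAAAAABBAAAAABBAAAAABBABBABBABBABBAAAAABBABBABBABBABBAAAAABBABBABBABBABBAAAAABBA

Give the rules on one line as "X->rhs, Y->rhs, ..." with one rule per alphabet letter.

A->BBA, B->AA, C->DD, D->DC

  step 0 ⇒ step 1: CAB ⇒ DD·BBA·AA
    A ↦ BBA
    B ↦ AA
    C ↦ DD
    D ↦ DC  (constrained at step 1)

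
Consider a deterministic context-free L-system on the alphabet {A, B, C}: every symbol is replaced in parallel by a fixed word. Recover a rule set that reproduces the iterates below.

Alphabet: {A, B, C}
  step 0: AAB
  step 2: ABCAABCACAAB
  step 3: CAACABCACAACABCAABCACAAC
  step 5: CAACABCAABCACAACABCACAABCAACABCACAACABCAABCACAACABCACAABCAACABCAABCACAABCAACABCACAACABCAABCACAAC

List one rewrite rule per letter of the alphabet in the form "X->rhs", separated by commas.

  step 2 ⇒ step 3: ABCAABCACAAB ⇒ CA·AC·AB·CA·CA·AC·AB·CA·AB·CA·CA·AC
    A ↦ CA
    B ↦ AC
    C ↦ AB

A->CA, B->AC, C->AB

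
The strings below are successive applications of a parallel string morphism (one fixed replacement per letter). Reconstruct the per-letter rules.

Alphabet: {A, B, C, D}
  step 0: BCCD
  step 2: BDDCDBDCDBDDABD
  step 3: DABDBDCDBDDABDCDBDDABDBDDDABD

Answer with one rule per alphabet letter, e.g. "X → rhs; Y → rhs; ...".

  step 2 ⇒ step 3: BDDCDBDCDBDDABD ⇒ DA·BD·BD·CD·BD·DA·BD·CD·BD·DA·BD·BD·D·DA·BD
    A ↦ D
    B ↦ DA
    C ↦ CD
    D ↦ BD

A->D, B->DA, C->CD, D->BD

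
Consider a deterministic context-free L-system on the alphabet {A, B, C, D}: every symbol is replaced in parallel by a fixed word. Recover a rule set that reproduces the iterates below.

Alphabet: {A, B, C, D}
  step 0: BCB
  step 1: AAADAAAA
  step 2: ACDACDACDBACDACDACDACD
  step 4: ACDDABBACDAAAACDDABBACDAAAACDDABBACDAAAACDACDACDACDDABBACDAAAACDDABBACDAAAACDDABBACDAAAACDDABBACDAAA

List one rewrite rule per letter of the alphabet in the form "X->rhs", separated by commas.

A->ACD, B->AAA, C->DA, D->B

  step 1 ⇒ step 2: AAADAAAA ⇒ ACD·ACD·ACD·B·ACD·ACD·ACD·ACD
    A ↦ ACD
    D ↦ B
  step 0 ⇒ step 1: BCB ⇒ AAA·DA·AAA
    B ↦ AAA
  step 0 ⇒ step 1: BCB ⇒ AAA·DA·AAA
    C ↦ DA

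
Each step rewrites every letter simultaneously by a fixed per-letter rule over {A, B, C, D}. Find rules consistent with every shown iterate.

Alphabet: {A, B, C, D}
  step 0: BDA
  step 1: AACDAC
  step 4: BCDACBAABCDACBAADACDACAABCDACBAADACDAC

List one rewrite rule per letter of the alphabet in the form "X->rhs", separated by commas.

A->DAC, B->AA, C->B, D->C

  step 0 ⇒ step 1: BDA ⇒ AA·C·DAC
    A ↦ DAC
    B ↦ AA
    D ↦ C
    C ↦ B  (constrained at step 1)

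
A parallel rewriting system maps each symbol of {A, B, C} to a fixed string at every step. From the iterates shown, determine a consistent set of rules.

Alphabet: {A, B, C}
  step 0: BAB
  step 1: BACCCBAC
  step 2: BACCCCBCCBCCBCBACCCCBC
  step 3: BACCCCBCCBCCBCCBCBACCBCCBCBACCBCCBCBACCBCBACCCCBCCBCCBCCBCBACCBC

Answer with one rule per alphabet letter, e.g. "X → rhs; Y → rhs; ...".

A->CC, B->BAC, C->CBC

  step 2 ⇒ step 3: BACCCCBCCBCCBCBACCCCBC ⇒ BAC·CC·CBC·CBC·CBC·CBC·BAC·CBC·CBC·BAC·CBC·CBC·BAC·CBC·BAC·CC·CBC·CBC·CBC·CBC·BAC·CBC
    A ↦ CC
    B ↦ BAC
    C ↦ CBC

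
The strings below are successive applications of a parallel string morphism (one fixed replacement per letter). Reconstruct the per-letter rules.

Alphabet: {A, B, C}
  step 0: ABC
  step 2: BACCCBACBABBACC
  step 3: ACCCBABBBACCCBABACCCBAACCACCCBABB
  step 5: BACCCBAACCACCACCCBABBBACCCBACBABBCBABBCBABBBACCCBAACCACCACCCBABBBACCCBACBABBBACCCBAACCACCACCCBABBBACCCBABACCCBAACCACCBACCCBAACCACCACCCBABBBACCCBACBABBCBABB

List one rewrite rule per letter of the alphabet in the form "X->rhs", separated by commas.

  step 2 ⇒ step 3: BACCCBACBABBACC ⇒ ACC·CBA·B·B·B·ACC·CBA·B·ACC·CBA·ACC·ACC·CBA·B·B
    A ↦ CBA
    B ↦ ACC
    C ↦ B

A->CBA, B->ACC, C->B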